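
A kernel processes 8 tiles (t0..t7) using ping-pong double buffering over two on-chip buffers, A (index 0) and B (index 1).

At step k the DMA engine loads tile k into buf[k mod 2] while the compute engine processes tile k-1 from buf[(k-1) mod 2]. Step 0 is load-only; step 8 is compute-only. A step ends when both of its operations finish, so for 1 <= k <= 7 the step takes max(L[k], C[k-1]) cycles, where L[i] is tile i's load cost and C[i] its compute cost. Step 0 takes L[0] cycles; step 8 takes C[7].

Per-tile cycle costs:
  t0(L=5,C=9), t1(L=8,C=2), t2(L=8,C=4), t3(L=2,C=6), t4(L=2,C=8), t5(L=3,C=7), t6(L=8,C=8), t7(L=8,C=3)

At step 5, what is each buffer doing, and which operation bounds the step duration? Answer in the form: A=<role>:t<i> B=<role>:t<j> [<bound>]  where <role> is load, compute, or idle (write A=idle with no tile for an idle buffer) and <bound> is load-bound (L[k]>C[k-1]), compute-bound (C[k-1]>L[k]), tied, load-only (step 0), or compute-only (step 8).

step 5: A=compute:t4 B=load:t5 [compute-bound]

  0. 5=5c; end=5; A:t0 B:-
  1. max(8,9)=9c; end=14; A:t0 B:t1
  2. max(8,2)=8c; end=22; A:t2 B:t1
  3. max(2,4)=4c; end=26; A:t2 B:t3
  4. max(2,6)=6c; end=32; A:t4 B:t3
  5. max(3,8)=8c; end=40; A:t4 B:t5
  6. max(8,7)=8c; end=48; A:t6 B:t5
  7. max(8,8)=8c; end=56; A:t6 B:t7
  8. 3=3c; end=59; A:t6 B:t7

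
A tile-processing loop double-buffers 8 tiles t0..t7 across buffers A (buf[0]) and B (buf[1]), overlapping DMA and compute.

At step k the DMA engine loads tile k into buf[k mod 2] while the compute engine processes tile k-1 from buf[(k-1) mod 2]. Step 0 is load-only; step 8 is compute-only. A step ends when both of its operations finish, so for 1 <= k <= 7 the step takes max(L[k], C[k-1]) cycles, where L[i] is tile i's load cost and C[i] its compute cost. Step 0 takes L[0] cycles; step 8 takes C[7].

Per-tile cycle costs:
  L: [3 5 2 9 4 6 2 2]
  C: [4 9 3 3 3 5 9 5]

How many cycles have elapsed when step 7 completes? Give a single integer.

step 0: L[0]=3 → dur=3, Σ=3 | A=load:t0 B=idle [load-only]
step 1: L[1]=5 C[0]=4 → dur=5, Σ=8 | A=compute:t0 B=load:t1 [load-bound]
step 2: L[2]=2 C[1]=9 → dur=9, Σ=17 | A=load:t2 B=compute:t1 [compute-bound]
step 3: L[3]=9 C[2]=3 → dur=9, Σ=26 | A=compute:t2 B=load:t3 [load-bound]
step 4: L[4]=4 C[3]=3 → dur=4, Σ=30 | A=load:t4 B=compute:t3 [load-bound]
step 5: L[5]=6 C[4]=3 → dur=6, Σ=36 | A=compute:t4 B=load:t5 [load-bound]
step 6: L[6]=2 C[5]=5 → dur=5, Σ=41 | A=load:t6 B=compute:t5 [compute-bound]
step 7: L[7]=2 C[6]=9 → dur=9, Σ=50 | A=compute:t6 B=load:t7 [compute-bound]
step 8: C[7]=5 → dur=5, Σ=55 | A=idle B=compute:t7 [compute-only]

end_cycle[7] = 50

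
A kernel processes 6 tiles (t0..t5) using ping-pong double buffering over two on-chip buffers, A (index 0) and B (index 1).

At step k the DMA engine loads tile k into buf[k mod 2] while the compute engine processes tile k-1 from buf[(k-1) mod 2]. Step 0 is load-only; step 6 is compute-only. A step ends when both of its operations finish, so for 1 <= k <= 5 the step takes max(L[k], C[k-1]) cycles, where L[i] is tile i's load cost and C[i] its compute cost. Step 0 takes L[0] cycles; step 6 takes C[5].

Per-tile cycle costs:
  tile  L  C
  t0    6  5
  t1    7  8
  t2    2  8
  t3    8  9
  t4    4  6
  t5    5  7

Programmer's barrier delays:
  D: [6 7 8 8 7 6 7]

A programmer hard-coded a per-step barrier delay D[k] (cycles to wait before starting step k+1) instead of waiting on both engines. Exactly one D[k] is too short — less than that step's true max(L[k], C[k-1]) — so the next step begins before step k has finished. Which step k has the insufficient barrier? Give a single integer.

hazard at step 4

[0] required=L[0]=6=6 vs D=6 ok
[1] required=max(L[1]=7,C[0]=5)=7 vs D=7 ok
[2] required=max(L[2]=2,C[1]=8)=8 vs D=8 ok
[3] required=max(L[3]=8,C[2]=8)=8 vs D=8 ok
[4] required=max(L[4]=4,C[3]=9)=9 vs D=7 SHORT
[5] required=max(L[5]=5,C[4]=6)=6 vs D=6 ok
[6] required=C[5]=7=7 vs D=7 ok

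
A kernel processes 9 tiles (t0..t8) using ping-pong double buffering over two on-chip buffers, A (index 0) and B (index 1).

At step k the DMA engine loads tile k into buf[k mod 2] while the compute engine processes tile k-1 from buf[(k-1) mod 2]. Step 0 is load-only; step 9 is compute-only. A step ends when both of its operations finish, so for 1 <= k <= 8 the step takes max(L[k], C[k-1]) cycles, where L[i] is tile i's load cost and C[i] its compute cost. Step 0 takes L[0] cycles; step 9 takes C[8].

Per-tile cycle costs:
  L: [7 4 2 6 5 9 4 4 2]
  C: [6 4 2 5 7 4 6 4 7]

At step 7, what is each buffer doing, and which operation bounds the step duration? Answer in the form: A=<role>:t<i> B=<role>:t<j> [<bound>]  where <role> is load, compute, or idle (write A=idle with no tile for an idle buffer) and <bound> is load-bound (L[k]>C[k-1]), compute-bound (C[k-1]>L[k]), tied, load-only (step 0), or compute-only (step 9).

step 7: A=compute:t6 B=load:t7 [compute-bound]

step 0: L[0]=7 → dur=7, Σ=7 | A=load:t0 B=idle [load-only]
step 1: L[1]=4 C[0]=6 → dur=6, Σ=13 | A=compute:t0 B=load:t1 [compute-bound]
step 2: L[2]=2 C[1]=4 → dur=4, Σ=17 | A=load:t2 B=compute:t1 [compute-bound]
step 3: L[3]=6 C[2]=2 → dur=6, Σ=23 | A=compute:t2 B=load:t3 [load-bound]
step 4: L[4]=5 C[3]=5 → dur=5, Σ=28 | A=load:t4 B=compute:t3 [tied]
step 5: L[5]=9 C[4]=7 → dur=9, Σ=37 | A=compute:t4 B=load:t5 [load-bound]
step 6: L[6]=4 C[5]=4 → dur=4, Σ=41 | A=load:t6 B=compute:t5 [tied]
step 7: L[7]=4 C[6]=6 → dur=6, Σ=47 | A=compute:t6 B=load:t7 [compute-bound]
step 8: L[8]=2 C[7]=4 → dur=4, Σ=51 | A=load:t8 B=compute:t7 [compute-bound]
step 9: C[8]=7 → dur=7, Σ=58 | A=compute:t8 B=idle [compute-only]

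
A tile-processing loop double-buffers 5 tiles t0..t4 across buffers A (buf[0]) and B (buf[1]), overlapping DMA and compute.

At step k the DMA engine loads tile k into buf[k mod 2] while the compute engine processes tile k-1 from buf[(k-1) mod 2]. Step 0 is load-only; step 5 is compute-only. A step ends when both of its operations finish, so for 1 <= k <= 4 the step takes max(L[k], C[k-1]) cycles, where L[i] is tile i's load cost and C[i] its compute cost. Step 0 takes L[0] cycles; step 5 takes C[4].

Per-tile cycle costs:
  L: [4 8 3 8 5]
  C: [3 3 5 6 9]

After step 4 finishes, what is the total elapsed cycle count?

k=0 load=t0/4c comp=- wait=4 total=4
k=1 load=t1/8c comp=t0/3c wait=8 total=12
k=2 load=t2/3c comp=t1/3c wait=3 total=15
k=3 load=t3/8c comp=t2/5c wait=8 total=23
k=4 load=t4/5c comp=t3/6c wait=6 total=29
k=5 load=- comp=t4/9c wait=9 total=38

end_cycle[4] = 29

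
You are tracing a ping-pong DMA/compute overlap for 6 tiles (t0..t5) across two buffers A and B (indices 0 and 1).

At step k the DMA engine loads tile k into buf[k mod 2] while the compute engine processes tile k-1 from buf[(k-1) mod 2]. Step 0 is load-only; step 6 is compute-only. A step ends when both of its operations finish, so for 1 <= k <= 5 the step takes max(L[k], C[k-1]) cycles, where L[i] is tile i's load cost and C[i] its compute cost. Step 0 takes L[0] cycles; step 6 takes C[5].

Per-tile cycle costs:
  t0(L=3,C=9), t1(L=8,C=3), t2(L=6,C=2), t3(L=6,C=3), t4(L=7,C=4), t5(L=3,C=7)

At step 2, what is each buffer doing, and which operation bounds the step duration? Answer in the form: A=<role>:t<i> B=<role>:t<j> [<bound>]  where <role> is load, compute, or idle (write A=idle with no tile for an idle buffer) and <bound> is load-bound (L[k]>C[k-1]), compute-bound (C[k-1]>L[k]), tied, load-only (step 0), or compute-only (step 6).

step 2: A=load:t2 B=compute:t1 [load-bound]

[0] DMA t0→A (3c) ∥ CU idle ⇒ 3c, clock 3
[1] DMA t1→B (8c) ∥ CU A:t0 (9c) ⇒ 9c, clock 12
[2] DMA t2→A (6c) ∥ CU B:t1 (3c) ⇒ 6c, clock 18
[3] DMA t3→B (6c) ∥ CU A:t2 (2c) ⇒ 6c, clock 24
[4] DMA t4→A (7c) ∥ CU B:t3 (3c) ⇒ 7c, clock 31
[5] DMA t5→B (3c) ∥ CU A:t4 (4c) ⇒ 4c, clock 35
[6] DMA idle ∥ CU B:t5 (7c) ⇒ 7c, clock 42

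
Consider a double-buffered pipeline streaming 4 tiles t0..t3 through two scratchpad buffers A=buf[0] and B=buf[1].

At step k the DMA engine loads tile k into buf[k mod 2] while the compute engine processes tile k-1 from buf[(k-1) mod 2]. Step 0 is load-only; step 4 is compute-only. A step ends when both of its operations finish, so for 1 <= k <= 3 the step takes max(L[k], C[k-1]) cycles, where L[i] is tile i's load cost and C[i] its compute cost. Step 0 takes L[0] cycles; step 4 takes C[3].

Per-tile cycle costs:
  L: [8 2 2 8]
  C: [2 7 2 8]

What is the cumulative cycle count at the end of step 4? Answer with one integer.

end_cycle[4] = 33

[0] DMA t0→A (8c) ∥ CU idle ⇒ 8c, clock 8
[1] DMA t1→B (2c) ∥ CU A:t0 (2c) ⇒ 2c, clock 10
[2] DMA t2→A (2c) ∥ CU B:t1 (7c) ⇒ 7c, clock 17
[3] DMA t3→B (8c) ∥ CU A:t2 (2c) ⇒ 8c, clock 25
[4] DMA idle ∥ CU B:t3 (8c) ⇒ 8c, clock 33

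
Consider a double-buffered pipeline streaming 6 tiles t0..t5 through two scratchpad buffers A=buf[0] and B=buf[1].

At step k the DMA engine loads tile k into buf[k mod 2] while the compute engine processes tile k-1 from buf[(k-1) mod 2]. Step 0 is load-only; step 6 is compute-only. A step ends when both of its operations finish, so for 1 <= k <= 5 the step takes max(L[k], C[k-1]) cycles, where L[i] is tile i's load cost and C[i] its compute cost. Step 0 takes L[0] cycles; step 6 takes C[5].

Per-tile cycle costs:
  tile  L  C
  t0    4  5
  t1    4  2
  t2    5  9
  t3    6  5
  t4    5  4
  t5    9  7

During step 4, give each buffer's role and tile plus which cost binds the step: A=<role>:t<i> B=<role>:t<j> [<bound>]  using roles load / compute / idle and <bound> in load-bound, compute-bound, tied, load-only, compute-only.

step 0: L[0]=4 → dur=4, Σ=4 | A=load:t0 B=idle [load-only]
step 1: L[1]=4 C[0]=5 → dur=5, Σ=9 | A=compute:t0 B=load:t1 [compute-bound]
step 2: L[2]=5 C[1]=2 → dur=5, Σ=14 | A=load:t2 B=compute:t1 [load-bound]
step 3: L[3]=6 C[2]=9 → dur=9, Σ=23 | A=compute:t2 B=load:t3 [compute-bound]
step 4: L[4]=5 C[3]=5 → dur=5, Σ=28 | A=load:t4 B=compute:t3 [tied]
step 5: L[5]=9 C[4]=4 → dur=9, Σ=37 | A=compute:t4 B=load:t5 [load-bound]
step 6: C[5]=7 → dur=7, Σ=44 | A=idle B=compute:t5 [compute-only]

step 4: A=load:t4 B=compute:t3 [tied]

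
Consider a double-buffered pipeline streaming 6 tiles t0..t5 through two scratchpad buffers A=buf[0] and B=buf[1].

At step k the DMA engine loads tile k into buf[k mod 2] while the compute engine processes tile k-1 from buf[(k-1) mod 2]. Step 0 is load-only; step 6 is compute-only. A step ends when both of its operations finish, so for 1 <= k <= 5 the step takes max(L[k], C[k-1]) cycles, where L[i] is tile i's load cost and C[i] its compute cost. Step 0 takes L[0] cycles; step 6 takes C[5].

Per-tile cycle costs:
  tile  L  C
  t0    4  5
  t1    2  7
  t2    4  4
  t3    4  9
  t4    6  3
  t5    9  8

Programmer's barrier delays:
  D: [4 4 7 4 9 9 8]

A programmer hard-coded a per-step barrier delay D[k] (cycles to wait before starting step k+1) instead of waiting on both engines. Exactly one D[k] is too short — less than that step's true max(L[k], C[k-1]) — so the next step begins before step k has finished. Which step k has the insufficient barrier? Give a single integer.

[0] required=L[0]=4=4 vs D=4 ok
[1] required=max(L[1]=2,C[0]=5)=5 vs D=4 SHORT
[2] required=max(L[2]=4,C[1]=7)=7 vs D=7 ok
[3] required=max(L[3]=4,C[2]=4)=4 vs D=4 ok
[4] required=max(L[4]=6,C[3]=9)=9 vs D=9 ok
[5] required=max(L[5]=9,C[4]=3)=9 vs D=9 ok
[6] required=C[5]=8=8 vs D=8 ok

hazard at step 1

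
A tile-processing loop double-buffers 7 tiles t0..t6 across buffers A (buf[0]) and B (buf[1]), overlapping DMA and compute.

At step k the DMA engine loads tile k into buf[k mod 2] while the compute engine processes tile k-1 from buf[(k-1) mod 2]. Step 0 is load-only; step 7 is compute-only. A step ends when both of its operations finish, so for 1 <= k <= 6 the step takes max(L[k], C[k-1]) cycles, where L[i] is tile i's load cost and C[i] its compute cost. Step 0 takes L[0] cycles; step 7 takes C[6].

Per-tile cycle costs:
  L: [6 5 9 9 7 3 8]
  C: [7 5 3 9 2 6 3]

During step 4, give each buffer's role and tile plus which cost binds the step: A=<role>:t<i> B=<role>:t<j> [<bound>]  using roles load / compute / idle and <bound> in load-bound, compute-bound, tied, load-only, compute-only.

step 4: A=load:t4 B=compute:t3 [compute-bound]

step 0: L[0]=6 → dur=6, Σ=6 | A=load:t0 B=idle [load-only]
step 1: L[1]=5 C[0]=7 → dur=7, Σ=13 | A=compute:t0 B=load:t1 [compute-bound]
step 2: L[2]=9 C[1]=5 → dur=9, Σ=22 | A=load:t2 B=compute:t1 [load-bound]
step 3: L[3]=9 C[2]=3 → dur=9, Σ=31 | A=compute:t2 B=load:t3 [load-bound]
step 4: L[4]=7 C[3]=9 → dur=9, Σ=40 | A=load:t4 B=compute:t3 [compute-bound]
step 5: L[5]=3 C[4]=2 → dur=3, Σ=43 | A=compute:t4 B=load:t5 [load-bound]
step 6: L[6]=8 C[5]=6 → dur=8, Σ=51 | A=load:t6 B=compute:t5 [load-bound]
step 7: C[6]=3 → dur=3, Σ=54 | A=compute:t6 B=idle [compute-only]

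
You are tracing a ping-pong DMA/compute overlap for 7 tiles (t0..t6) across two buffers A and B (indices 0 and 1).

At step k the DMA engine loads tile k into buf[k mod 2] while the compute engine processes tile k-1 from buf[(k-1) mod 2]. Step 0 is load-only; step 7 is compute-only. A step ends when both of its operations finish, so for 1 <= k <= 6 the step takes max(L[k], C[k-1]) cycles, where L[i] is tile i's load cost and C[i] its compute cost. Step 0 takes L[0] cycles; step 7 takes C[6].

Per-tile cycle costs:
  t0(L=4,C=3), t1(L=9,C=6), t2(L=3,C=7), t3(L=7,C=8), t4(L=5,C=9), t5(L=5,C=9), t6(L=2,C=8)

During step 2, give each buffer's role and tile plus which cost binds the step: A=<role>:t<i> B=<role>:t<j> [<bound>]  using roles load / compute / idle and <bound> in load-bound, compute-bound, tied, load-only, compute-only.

k=0 load=t0/4c comp=- wait=4 total=4
k=1 load=t1/9c comp=t0/3c wait=9 total=13
k=2 load=t2/3c comp=t1/6c wait=6 total=19
k=3 load=t3/7c comp=t2/7c wait=7 total=26
k=4 load=t4/5c comp=t3/8c wait=8 total=34
k=5 load=t5/5c comp=t4/9c wait=9 total=43
k=6 load=t6/2c comp=t5/9c wait=9 total=52
k=7 load=- comp=t6/8c wait=8 total=60

step 2: A=load:t2 B=compute:t1 [compute-bound]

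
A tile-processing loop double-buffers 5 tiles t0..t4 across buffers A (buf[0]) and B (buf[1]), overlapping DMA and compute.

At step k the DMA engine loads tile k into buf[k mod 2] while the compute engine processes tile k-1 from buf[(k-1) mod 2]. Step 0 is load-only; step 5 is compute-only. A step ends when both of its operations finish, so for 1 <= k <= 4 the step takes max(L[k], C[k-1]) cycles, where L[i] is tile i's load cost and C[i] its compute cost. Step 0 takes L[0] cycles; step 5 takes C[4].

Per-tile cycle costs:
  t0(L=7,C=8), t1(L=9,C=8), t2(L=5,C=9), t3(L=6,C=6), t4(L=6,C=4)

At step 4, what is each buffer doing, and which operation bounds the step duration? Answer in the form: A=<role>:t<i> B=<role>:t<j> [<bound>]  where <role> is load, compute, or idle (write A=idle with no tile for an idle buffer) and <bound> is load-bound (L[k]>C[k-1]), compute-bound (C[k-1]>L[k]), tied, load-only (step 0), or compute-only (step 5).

  0. 7=7c; end=7; A:t0 B:-
  1. max(9,8)=9c; end=16; A:t0 B:t1
  2. max(5,8)=8c; end=24; A:t2 B:t1
  3. max(6,9)=9c; end=33; A:t2 B:t3
  4. max(6,6)=6c; end=39; A:t4 B:t3
  5. 4=4c; end=43; A:t4 B:t3

step 4: A=load:t4 B=compute:t3 [tied]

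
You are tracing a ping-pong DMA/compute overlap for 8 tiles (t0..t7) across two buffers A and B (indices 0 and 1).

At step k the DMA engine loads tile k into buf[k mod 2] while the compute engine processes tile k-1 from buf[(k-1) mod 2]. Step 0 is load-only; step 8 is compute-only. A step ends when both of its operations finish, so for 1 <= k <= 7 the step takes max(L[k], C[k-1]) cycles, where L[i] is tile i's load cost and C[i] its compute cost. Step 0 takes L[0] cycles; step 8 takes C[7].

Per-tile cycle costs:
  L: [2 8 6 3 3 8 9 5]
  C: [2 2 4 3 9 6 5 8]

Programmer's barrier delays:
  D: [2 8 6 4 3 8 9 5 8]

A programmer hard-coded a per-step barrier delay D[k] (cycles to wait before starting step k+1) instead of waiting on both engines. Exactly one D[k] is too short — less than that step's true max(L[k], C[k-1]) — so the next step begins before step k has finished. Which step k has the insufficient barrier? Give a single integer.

[0] required=L[0]=2=2 vs D=2 ok
[1] required=max(L[1]=8,C[0]=2)=8 vs D=8 ok
[2] required=max(L[2]=6,C[1]=2)=6 vs D=6 ok
[3] required=max(L[3]=3,C[2]=4)=4 vs D=4 ok
[4] required=max(L[4]=3,C[3]=3)=3 vs D=3 ok
[5] required=max(L[5]=8,C[4]=9)=9 vs D=8 SHORT
[6] required=max(L[6]=9,C[5]=6)=9 vs D=9 ok
[7] required=max(L[7]=5,C[6]=5)=5 vs D=5 ok
[8] required=C[7]=8=8 vs D=8 ok

hazard at step 5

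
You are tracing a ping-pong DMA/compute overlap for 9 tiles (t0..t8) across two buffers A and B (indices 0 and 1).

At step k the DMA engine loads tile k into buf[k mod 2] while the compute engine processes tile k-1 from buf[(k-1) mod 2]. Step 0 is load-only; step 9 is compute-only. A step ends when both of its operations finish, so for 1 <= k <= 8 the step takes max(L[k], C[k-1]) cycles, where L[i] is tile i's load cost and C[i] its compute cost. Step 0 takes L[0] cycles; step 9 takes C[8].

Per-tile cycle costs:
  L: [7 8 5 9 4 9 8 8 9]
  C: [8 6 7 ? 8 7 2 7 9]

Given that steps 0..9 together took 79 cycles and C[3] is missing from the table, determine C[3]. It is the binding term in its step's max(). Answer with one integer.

step 0: dur = L[0]=7 = 7
step 1: dur = max(L[1]=8, C[0]=8) = 8
step 2: dur = max(L[2]=5, C[1]=6) = 6
step 3: dur = max(L[3]=9, C[2]=7) = 9
step 4: dur = max(L[4]=4, C[3]=?) = C[3]  (unknown; binding)
step 5: dur = max(L[5]=9, C[4]=8) = 9
step 6: dur = max(L[6]=8, C[5]=7) = 8
step 7: dur = max(L[7]=8, C[6]=2) = 8
step 8: dur = max(L[8]=9, C[7]=7) = 9
step 9: dur = C[8]=9 = 9
sum of known step durations = 73
dur[4] = total - known = 79 - 73 = 6
C[3] is the binding max in step 4, so C[3] = dur[4] = 6

C[3] = 6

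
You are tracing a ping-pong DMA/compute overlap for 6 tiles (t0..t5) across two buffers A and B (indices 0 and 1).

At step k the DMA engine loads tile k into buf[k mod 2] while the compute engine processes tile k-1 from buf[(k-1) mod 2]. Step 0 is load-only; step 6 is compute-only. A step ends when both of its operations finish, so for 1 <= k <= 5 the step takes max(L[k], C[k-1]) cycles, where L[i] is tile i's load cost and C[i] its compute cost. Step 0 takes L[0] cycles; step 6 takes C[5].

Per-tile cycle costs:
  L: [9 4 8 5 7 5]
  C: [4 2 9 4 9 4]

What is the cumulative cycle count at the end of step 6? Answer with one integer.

step 0: L[0]=9 → dur=9, Σ=9 | A=load:t0 B=idle [load-only]
step 1: L[1]=4 C[0]=4 → dur=4, Σ=13 | A=compute:t0 B=load:t1 [tied]
step 2: L[2]=8 C[1]=2 → dur=8, Σ=21 | A=load:t2 B=compute:t1 [load-bound]
step 3: L[3]=5 C[2]=9 → dur=9, Σ=30 | A=compute:t2 B=load:t3 [compute-bound]
step 4: L[4]=7 C[3]=4 → dur=7, Σ=37 | A=load:t4 B=compute:t3 [load-bound]
step 5: L[5]=5 C[4]=9 → dur=9, Σ=46 | A=compute:t4 B=load:t5 [compute-bound]
step 6: C[5]=4 → dur=4, Σ=50 | A=idle B=compute:t5 [compute-only]

end_cycle[6] = 50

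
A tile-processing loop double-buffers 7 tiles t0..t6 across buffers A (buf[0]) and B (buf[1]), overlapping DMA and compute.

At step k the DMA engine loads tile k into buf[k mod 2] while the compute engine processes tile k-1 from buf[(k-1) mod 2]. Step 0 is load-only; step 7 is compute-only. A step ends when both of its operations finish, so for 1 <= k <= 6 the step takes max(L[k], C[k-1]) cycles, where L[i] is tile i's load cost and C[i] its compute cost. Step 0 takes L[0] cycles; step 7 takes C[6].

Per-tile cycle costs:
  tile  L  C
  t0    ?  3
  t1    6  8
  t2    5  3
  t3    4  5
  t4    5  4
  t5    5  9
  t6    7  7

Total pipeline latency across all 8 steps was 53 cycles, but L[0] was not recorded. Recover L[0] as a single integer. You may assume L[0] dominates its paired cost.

step 0 = dur = L[0]=? = L[0]  (unknown; binding)
step 1 = dur = max(L[1]=6, C[0]=3) = 6
step 2 = dur = max(L[2]=5, C[1]=8) = 8
step 3 = dur = max(L[3]=4, C[2]=3) = 4
step 4 = dur = max(L[4]=5, C[3]=5) = 5
step 5 = dur = max(L[5]=5, C[4]=4) = 5
step 6 = dur = max(L[6]=7, C[5]=9) = 9
step 7 = dur = C[6]=7 = 7
sum of known step durations = 44
dur[0] = total - known = 53 - 44 = 9
L[0] is the binding max in step 0, so L[0] = dur[0] = 9

L[0] = 9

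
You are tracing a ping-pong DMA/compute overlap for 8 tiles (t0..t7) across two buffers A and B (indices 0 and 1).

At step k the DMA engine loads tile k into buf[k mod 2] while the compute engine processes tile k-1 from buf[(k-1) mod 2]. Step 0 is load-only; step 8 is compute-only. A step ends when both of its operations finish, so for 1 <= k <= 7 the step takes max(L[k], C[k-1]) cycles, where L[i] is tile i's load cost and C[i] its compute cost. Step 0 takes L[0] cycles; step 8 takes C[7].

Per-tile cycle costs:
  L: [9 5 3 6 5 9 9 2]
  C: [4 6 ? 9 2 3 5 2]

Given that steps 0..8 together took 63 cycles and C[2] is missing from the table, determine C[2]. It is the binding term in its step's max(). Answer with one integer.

C[2] = 9

step 0: dur = L[0]=9 = 9
step 1: dur = max(L[1]=5, C[0]=4) = 5
step 2: dur = max(L[2]=3, C[1]=6) = 6
step 3: dur = max(L[3]=6, C[2]=?) = C[2]  (unknown; binding)
step 4: dur = max(L[4]=5, C[3]=9) = 9
step 5: dur = max(L[5]=9, C[4]=2) = 9
step 6: dur = max(L[6]=9, C[5]=3) = 9
step 7: dur = max(L[7]=2, C[6]=5) = 5
step 8: dur = C[7]=2 = 2
sum of known step durations = 54
dur[3] = total - known = 63 - 54 = 9
C[2] is the binding max in step 3, so C[2] = dur[3] = 9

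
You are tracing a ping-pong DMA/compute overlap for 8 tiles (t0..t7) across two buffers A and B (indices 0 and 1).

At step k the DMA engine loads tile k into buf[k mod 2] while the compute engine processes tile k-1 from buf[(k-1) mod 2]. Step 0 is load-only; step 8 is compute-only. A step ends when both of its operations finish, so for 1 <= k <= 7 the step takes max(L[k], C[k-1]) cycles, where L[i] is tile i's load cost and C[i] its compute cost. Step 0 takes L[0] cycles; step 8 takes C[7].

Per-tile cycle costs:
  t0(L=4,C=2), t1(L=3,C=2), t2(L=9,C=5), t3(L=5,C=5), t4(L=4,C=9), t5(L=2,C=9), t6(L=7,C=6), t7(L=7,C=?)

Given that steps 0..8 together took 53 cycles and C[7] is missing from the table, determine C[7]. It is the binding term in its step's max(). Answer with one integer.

C[7] = 2

step 0 = dur = L[0]=4 = 4
step 1 = dur = max(L[1]=3, C[0]=2) = 3
step 2 = dur = max(L[2]=9, C[1]=2) = 9
step 3 = dur = max(L[3]=5, C[2]=5) = 5
step 4 = dur = max(L[4]=4, C[3]=5) = 5
step 5 = dur = max(L[5]=2, C[4]=9) = 9
step 6 = dur = max(L[6]=7, C[5]=9) = 9
step 7 = dur = max(L[7]=7, C[6]=6) = 7
step 8 = dur = C[7]=? = C[7]  (unknown; binding)
sum of known step durations = 51
dur[8] = total - known = 53 - 51 = 2
C[7] is the binding max in step 8, so C[7] = dur[8] = 2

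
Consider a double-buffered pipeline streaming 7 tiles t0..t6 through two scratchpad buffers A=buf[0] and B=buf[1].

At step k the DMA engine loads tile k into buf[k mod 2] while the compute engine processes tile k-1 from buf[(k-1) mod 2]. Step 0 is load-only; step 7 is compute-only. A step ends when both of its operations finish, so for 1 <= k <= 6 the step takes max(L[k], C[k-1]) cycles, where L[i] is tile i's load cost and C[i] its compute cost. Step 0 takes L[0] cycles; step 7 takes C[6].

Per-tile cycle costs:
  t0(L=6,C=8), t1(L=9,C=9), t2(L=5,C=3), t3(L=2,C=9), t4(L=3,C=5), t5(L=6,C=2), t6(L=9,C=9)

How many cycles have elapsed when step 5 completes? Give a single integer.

k=0 load=t0/6c comp=- wait=6 total=6
k=1 load=t1/9c comp=t0/8c wait=9 total=15
k=2 load=t2/5c comp=t1/9c wait=9 total=24
k=3 load=t3/2c comp=t2/3c wait=3 total=27
k=4 load=t4/3c comp=t3/9c wait=9 total=36
k=5 load=t5/6c comp=t4/5c wait=6 total=42
k=6 load=t6/9c comp=t5/2c wait=9 total=51
k=7 load=- comp=t6/9c wait=9 total=60

end_cycle[5] = 42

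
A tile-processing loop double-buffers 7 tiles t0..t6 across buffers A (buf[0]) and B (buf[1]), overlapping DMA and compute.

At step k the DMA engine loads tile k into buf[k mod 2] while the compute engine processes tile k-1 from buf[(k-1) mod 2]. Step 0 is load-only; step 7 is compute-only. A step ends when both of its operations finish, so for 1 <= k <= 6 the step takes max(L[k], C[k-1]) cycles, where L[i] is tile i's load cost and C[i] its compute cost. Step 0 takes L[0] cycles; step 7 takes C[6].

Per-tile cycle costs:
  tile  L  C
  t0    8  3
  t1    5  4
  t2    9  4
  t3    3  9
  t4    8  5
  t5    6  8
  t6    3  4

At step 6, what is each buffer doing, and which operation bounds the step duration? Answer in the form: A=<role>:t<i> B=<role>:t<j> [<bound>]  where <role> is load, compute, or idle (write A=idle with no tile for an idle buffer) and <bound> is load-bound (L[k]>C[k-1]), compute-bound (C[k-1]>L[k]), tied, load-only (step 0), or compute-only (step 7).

k=0 load=t0/8c comp=- wait=8 total=8
k=1 load=t1/5c comp=t0/3c wait=5 total=13
k=2 load=t2/9c comp=t1/4c wait=9 total=22
k=3 load=t3/3c comp=t2/4c wait=4 total=26
k=4 load=t4/8c comp=t3/9c wait=9 total=35
k=5 load=t5/6c comp=t4/5c wait=6 total=41
k=6 load=t6/3c comp=t5/8c wait=8 total=49
k=7 load=- comp=t6/4c wait=4 total=53

step 6: A=load:t6 B=compute:t5 [compute-bound]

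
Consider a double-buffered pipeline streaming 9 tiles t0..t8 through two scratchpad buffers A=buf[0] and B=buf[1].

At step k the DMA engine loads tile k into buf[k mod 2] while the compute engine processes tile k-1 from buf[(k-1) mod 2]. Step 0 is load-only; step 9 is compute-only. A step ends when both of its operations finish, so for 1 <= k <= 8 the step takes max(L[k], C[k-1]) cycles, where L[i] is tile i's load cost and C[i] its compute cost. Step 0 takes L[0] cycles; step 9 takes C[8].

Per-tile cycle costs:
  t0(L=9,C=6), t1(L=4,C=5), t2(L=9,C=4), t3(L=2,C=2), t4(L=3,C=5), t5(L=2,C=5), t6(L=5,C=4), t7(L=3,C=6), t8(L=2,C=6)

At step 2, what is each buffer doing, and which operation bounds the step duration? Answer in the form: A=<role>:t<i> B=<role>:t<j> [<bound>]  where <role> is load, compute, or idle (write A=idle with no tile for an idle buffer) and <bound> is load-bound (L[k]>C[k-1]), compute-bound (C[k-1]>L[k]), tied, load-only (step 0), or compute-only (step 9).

k=0 load=t0/9c comp=- wait=9 total=9
k=1 load=t1/4c comp=t0/6c wait=6 total=15
k=2 load=t2/9c comp=t1/5c wait=9 total=24
k=3 load=t3/2c comp=t2/4c wait=4 total=28
k=4 load=t4/3c comp=t3/2c wait=3 total=31
k=5 load=t5/2c comp=t4/5c wait=5 total=36
k=6 load=t6/5c comp=t5/5c wait=5 total=41
k=7 load=t7/3c comp=t6/4c wait=4 total=45
k=8 load=t8/2c comp=t7/6c wait=6 total=51
k=9 load=- comp=t8/6c wait=6 total=57

step 2: A=load:t2 B=compute:t1 [load-bound]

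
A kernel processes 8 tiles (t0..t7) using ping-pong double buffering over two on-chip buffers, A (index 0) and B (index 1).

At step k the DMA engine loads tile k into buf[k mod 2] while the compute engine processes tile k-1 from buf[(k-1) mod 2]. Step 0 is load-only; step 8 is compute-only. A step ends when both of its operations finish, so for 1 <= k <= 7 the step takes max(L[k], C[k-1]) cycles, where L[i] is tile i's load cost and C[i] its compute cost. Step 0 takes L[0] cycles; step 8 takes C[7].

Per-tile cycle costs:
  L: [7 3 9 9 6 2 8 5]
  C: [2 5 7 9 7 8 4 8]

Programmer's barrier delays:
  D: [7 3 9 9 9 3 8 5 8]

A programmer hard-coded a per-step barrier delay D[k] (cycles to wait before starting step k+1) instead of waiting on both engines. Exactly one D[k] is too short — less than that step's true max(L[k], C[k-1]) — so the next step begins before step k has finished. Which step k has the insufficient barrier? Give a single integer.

hazard at step 5

k=0 barrier L[0]=7→7c, D[0]=7 ok
k=1 barrier max(L[1]=3,C[0]=2)→3c, D[1]=3 ok
k=2 barrier max(L[2]=9,C[1]=5)→9c, D[2]=9 ok
k=3 barrier max(L[3]=9,C[2]=7)→9c, D[3]=9 ok
k=4 barrier max(L[4]=6,C[3]=9)→9c, D[4]=9 ok
k=5 barrier max(L[5]=2,C[4]=7)→7c, D[5]=3 SHORT
k=6 barrier max(L[6]=8,C[5]=8)→8c, D[6]=8 ok
k=7 barrier max(L[7]=5,C[6]=4)→5c, D[7]=5 ok
k=8 barrier C[7]=8→8c, D[8]=8 ok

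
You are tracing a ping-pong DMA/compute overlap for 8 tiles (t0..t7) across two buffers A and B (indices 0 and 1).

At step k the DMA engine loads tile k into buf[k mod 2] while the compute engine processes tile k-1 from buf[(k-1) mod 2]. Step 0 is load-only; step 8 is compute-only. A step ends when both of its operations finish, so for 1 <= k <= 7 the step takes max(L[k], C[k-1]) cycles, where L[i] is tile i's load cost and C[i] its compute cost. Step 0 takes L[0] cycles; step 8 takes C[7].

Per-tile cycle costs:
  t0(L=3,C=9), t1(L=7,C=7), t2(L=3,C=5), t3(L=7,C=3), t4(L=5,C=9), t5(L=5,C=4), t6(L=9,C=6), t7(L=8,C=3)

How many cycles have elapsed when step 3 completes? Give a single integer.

end_cycle[3] = 26

  0. 3=3c; end=3; A:t0 B:-
  1. max(7,9)=9c; end=12; A:t0 B:t1
  2. max(3,7)=7c; end=19; A:t2 B:t1
  3. max(7,5)=7c; end=26; A:t2 B:t3
  4. max(5,3)=5c; end=31; A:t4 B:t3
  5. max(5,9)=9c; end=40; A:t4 B:t5
  6. max(9,4)=9c; end=49; A:t6 B:t5
  7. max(8,6)=8c; end=57; A:t6 B:t7
  8. 3=3c; end=60; A:t6 B:t7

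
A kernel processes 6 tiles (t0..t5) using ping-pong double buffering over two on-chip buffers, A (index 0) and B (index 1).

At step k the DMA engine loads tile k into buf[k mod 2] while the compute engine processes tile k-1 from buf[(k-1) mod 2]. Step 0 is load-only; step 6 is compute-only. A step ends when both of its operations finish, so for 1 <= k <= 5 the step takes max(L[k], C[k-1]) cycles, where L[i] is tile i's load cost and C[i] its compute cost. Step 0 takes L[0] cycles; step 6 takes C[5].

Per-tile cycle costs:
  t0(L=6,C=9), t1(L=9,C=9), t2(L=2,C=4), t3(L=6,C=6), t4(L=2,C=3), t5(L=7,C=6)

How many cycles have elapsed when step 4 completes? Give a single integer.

end_cycle[4] = 36

[0] DMA t0→A (6c) ∥ CU idle ⇒ 6c, clock 6
[1] DMA t1→B (9c) ∥ CU A:t0 (9c) ⇒ 9c, clock 15
[2] DMA t2→A (2c) ∥ CU B:t1 (9c) ⇒ 9c, clock 24
[3] DMA t3→B (6c) ∥ CU A:t2 (4c) ⇒ 6c, clock 30
[4] DMA t4→A (2c) ∥ CU B:t3 (6c) ⇒ 6c, clock 36
[5] DMA t5→B (7c) ∥ CU A:t4 (3c) ⇒ 7c, clock 43
[6] DMA idle ∥ CU B:t5 (6c) ⇒ 6c, clock 49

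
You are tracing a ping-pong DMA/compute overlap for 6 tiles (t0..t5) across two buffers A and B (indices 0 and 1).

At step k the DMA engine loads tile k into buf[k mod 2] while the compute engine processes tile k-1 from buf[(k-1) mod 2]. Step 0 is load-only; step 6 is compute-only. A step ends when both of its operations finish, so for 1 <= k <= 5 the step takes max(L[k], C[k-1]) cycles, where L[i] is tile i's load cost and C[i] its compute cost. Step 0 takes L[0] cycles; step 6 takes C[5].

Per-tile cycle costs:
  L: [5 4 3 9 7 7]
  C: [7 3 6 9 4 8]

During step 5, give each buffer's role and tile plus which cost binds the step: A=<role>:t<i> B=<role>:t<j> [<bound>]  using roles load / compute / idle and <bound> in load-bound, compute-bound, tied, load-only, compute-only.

step 5: A=compute:t4 B=load:t5 [load-bound]

[0] DMA t0→A (5c) ∥ CU idle ⇒ 5c, clock 5
[1] DMA t1→B (4c) ∥ CU A:t0 (7c) ⇒ 7c, clock 12
[2] DMA t2→A (3c) ∥ CU B:t1 (3c) ⇒ 3c, clock 15
[3] DMA t3→B (9c) ∥ CU A:t2 (6c) ⇒ 9c, clock 24
[4] DMA t4→A (7c) ∥ CU B:t3 (9c) ⇒ 9c, clock 33
[5] DMA t5→B (7c) ∥ CU A:t4 (4c) ⇒ 7c, clock 40
[6] DMA idle ∥ CU B:t5 (8c) ⇒ 8c, clock 48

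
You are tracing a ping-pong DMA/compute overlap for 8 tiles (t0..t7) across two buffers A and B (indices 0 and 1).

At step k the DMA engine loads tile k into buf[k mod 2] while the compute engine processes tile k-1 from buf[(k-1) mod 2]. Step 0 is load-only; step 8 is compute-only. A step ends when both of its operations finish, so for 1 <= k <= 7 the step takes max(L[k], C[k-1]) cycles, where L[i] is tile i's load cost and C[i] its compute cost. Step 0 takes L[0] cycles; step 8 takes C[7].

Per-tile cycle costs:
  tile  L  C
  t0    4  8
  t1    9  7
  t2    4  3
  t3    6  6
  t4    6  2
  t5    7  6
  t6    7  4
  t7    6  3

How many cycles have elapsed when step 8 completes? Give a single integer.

end_cycle[8] = 55

[0] DMA t0→A (4c) ∥ CU idle ⇒ 4c, clock 4
[1] DMA t1→B (9c) ∥ CU A:t0 (8c) ⇒ 9c, clock 13
[2] DMA t2→A (4c) ∥ CU B:t1 (7c) ⇒ 7c, clock 20
[3] DMA t3→B (6c) ∥ CU A:t2 (3c) ⇒ 6c, clock 26
[4] DMA t4→A (6c) ∥ CU B:t3 (6c) ⇒ 6c, clock 32
[5] DMA t5→B (7c) ∥ CU A:t4 (2c) ⇒ 7c, clock 39
[6] DMA t6→A (7c) ∥ CU B:t5 (6c) ⇒ 7c, clock 46
[7] DMA t7→B (6c) ∥ CU A:t6 (4c) ⇒ 6c, clock 52
[8] DMA idle ∥ CU B:t7 (3c) ⇒ 3c, clock 55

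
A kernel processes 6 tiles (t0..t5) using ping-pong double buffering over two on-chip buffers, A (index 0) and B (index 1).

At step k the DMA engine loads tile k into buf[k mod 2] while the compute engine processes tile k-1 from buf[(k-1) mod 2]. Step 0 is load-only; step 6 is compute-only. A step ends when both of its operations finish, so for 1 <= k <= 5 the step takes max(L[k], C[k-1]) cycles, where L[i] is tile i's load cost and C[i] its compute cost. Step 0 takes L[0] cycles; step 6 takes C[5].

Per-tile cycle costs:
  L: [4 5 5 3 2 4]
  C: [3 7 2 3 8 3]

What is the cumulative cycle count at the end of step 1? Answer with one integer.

  0. 4=4c; end=4; A:t0 B:-
  1. max(5,3)=5c; end=9; A:t0 B:t1
  2. max(5,7)=7c; end=16; A:t2 B:t1
  3. max(3,2)=3c; end=19; A:t2 B:t3
  4. max(2,3)=3c; end=22; A:t4 B:t3
  5. max(4,8)=8c; end=30; A:t4 B:t5
  6. 3=3c; end=33; A:t4 B:t5

end_cycle[1] = 9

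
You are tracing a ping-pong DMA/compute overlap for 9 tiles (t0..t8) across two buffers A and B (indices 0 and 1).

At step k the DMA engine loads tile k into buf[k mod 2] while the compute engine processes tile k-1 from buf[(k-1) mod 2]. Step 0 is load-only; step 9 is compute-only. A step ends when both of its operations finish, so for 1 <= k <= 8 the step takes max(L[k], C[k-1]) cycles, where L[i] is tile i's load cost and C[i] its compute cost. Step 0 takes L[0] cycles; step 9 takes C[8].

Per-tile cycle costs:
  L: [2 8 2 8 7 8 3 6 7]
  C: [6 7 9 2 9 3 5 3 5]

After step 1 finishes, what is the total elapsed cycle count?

[0] DMA t0→A (2c) ∥ CU idle ⇒ 2c, clock 2
[1] DMA t1→B (8c) ∥ CU A:t0 (6c) ⇒ 8c, clock 10
[2] DMA t2→A (2c) ∥ CU B:t1 (7c) ⇒ 7c, clock 17
[3] DMA t3→B (8c) ∥ CU A:t2 (9c) ⇒ 9c, clock 26
[4] DMA t4→A (7c) ∥ CU B:t3 (2c) ⇒ 7c, clock 33
[5] DMA t5→B (8c) ∥ CU A:t4 (9c) ⇒ 9c, clock 42
[6] DMA t6→A (3c) ∥ CU B:t5 (3c) ⇒ 3c, clock 45
[7] DMA t7→B (6c) ∥ CU A:t6 (5c) ⇒ 6c, clock 51
[8] DMA t8→A (7c) ∥ CU B:t7 (3c) ⇒ 7c, clock 58
[9] DMA idle ∥ CU A:t8 (5c) ⇒ 5c, clock 63

end_cycle[1] = 10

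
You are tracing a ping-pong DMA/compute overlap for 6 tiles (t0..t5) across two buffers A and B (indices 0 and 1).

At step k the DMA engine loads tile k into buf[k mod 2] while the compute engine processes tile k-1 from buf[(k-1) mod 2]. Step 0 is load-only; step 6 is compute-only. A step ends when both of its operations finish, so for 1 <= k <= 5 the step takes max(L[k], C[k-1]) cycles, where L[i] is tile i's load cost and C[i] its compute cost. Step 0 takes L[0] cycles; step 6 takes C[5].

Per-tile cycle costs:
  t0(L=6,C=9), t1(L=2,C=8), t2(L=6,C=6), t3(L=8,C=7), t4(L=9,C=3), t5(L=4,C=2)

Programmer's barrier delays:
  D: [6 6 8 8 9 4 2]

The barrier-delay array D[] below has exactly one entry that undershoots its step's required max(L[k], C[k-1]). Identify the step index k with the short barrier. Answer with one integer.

[0] required=L[0]=6=6 vs D=6 ok
[1] required=max(L[1]=2,C[0]=9)=9 vs D=6 SHORT
[2] required=max(L[2]=6,C[1]=8)=8 vs D=8 ok
[3] required=max(L[3]=8,C[2]=6)=8 vs D=8 ok
[4] required=max(L[4]=9,C[3]=7)=9 vs D=9 ok
[5] required=max(L[5]=4,C[4]=3)=4 vs D=4 ok
[6] required=C[5]=2=2 vs D=2 ok

hazard at step 1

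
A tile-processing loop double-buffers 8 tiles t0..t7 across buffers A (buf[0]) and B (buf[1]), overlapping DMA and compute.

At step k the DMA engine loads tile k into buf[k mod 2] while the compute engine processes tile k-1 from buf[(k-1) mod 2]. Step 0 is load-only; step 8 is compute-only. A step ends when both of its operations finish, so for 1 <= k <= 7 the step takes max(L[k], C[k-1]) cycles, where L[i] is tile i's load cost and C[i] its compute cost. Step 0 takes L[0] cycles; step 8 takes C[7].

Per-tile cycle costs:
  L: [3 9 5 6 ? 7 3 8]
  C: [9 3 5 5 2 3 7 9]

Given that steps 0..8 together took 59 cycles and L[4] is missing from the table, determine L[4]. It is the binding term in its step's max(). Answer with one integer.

step 0 = dur = L[0]=3 = 3
step 1 = dur = max(L[1]=9, C[0]=9) = 9
step 2 = dur = max(L[2]=5, C[1]=3) = 5
step 3 = dur = max(L[3]=6, C[2]=5) = 6
step 4 = dur = max(L[4]=?, C[3]=5) = L[4]  (unknown; binding)
step 5 = dur = max(L[5]=7, C[4]=2) = 7
step 6 = dur = max(L[6]=3, C[5]=3) = 3
step 7 = dur = max(L[7]=8, C[6]=7) = 8
step 8 = dur = C[7]=9 = 9
sum of known step durations = 50
dur[4] = total - known = 59 - 50 = 9
L[4] is the binding max in step 4, so L[4] = dur[4] = 9

L[4] = 9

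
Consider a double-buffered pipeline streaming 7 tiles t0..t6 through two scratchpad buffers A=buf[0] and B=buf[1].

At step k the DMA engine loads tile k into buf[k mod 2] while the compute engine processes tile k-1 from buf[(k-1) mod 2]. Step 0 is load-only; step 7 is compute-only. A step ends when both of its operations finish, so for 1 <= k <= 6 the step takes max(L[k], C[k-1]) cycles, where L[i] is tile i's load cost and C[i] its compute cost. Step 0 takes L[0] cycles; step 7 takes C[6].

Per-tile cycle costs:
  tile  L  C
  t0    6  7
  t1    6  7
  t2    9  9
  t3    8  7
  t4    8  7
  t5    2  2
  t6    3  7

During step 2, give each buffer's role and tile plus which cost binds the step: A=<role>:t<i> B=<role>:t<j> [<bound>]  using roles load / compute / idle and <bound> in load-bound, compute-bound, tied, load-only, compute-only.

step 2: A=load:t2 B=compute:t1 [load-bound]

k=0 load=t0/6c comp=- wait=6 total=6
k=1 load=t1/6c comp=t0/7c wait=7 total=13
k=2 load=t2/9c comp=t1/7c wait=9 total=22
k=3 load=t3/8c comp=t2/9c wait=9 total=31
k=4 load=t4/8c comp=t3/7c wait=8 total=39
k=5 load=t5/2c comp=t4/7c wait=7 total=46
k=6 load=t6/3c comp=t5/2c wait=3 total=49
k=7 load=- comp=t6/7c wait=7 total=56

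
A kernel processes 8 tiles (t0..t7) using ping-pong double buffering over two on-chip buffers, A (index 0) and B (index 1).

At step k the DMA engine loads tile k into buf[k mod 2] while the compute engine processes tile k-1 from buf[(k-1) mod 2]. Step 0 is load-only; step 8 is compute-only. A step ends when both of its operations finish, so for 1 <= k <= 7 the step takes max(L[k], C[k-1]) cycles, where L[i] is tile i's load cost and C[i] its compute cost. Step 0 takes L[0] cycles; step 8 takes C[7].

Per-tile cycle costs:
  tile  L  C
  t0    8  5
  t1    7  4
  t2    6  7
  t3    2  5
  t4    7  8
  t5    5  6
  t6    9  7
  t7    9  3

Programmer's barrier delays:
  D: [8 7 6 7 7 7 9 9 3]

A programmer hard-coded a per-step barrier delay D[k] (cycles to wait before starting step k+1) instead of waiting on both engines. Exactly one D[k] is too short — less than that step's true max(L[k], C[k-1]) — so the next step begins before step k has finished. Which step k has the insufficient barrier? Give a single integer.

hazard at step 5

step 0: need L[0]=8 = 8; D[0]=8 ok
step 1: need max(L[1]=7,C[0]=5) = 7; D[1]=7 ok
step 2: need max(L[2]=6,C[1]=4) = 6; D[2]=6 ok
step 3: need max(L[3]=2,C[2]=7) = 7; D[3]=7 ok
step 4: need max(L[4]=7,C[3]=5) = 7; D[4]=7 ok
step 5: need max(L[5]=5,C[4]=8) = 8; D[5]=7 SHORT
step 6: need max(L[6]=9,C[5]=6) = 9; D[6]=9 ok
step 7: need max(L[7]=9,C[6]=7) = 9; D[7]=9 ok
step 8: need C[7]=3 = 3; D[8]=3 ok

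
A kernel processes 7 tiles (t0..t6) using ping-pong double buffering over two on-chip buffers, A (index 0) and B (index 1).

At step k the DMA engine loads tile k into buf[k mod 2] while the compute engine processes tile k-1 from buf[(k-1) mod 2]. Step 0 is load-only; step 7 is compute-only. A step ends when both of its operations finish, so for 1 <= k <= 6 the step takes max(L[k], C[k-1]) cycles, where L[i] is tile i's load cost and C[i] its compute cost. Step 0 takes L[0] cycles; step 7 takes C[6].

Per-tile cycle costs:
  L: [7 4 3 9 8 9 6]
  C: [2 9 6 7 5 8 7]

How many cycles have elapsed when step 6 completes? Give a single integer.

end_cycle[6] = 54

step 0: L[0]=7 → dur=7, Σ=7 | A=load:t0 B=idle [load-only]
step 1: L[1]=4 C[0]=2 → dur=4, Σ=11 | A=compute:t0 B=load:t1 [load-bound]
step 2: L[2]=3 C[1]=9 → dur=9, Σ=20 | A=load:t2 B=compute:t1 [compute-bound]
step 3: L[3]=9 C[2]=6 → dur=9, Σ=29 | A=compute:t2 B=load:t3 [load-bound]
step 4: L[4]=8 C[3]=7 → dur=8, Σ=37 | A=load:t4 B=compute:t3 [load-bound]
step 5: L[5]=9 C[4]=5 → dur=9, Σ=46 | A=compute:t4 B=load:t5 [load-bound]
step 6: L[6]=6 C[5]=8 → dur=8, Σ=54 | A=load:t6 B=compute:t5 [compute-bound]
step 7: C[6]=7 → dur=7, Σ=61 | A=compute:t6 B=idle [compute-only]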